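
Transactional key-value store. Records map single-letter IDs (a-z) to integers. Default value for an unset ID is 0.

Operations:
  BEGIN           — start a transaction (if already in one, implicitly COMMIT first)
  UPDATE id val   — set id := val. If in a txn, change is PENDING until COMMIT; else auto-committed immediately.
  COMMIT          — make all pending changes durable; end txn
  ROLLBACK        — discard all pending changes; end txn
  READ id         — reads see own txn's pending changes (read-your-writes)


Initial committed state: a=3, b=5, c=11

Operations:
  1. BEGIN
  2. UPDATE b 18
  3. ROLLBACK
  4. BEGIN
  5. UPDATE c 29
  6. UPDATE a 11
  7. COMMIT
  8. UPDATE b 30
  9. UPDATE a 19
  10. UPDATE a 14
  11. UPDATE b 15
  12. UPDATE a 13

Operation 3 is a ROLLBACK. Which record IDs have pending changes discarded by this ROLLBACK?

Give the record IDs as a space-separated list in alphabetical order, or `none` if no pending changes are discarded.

Answer: b

Derivation:
Initial committed: {a=3, b=5, c=11}
Op 1: BEGIN: in_txn=True, pending={}
Op 2: UPDATE b=18 (pending; pending now {b=18})
Op 3: ROLLBACK: discarded pending ['b']; in_txn=False
Op 4: BEGIN: in_txn=True, pending={}
Op 5: UPDATE c=29 (pending; pending now {c=29})
Op 6: UPDATE a=11 (pending; pending now {a=11, c=29})
Op 7: COMMIT: merged ['a', 'c'] into committed; committed now {a=11, b=5, c=29}
Op 8: UPDATE b=30 (auto-commit; committed b=30)
Op 9: UPDATE a=19 (auto-commit; committed a=19)
Op 10: UPDATE a=14 (auto-commit; committed a=14)
Op 11: UPDATE b=15 (auto-commit; committed b=15)
Op 12: UPDATE a=13 (auto-commit; committed a=13)
ROLLBACK at op 3 discards: ['b']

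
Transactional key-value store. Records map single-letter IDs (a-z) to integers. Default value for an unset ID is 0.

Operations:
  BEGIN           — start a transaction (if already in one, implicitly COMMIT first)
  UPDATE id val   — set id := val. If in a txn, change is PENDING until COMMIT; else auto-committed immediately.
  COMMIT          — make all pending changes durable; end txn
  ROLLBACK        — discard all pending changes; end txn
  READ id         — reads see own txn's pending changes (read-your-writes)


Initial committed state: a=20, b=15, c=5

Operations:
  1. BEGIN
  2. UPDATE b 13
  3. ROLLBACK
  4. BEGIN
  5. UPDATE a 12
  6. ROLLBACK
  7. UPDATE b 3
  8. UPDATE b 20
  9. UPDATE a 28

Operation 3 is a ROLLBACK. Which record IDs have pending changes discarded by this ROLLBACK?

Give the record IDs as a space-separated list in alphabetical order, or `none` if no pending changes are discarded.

Answer: b

Derivation:
Initial committed: {a=20, b=15, c=5}
Op 1: BEGIN: in_txn=True, pending={}
Op 2: UPDATE b=13 (pending; pending now {b=13})
Op 3: ROLLBACK: discarded pending ['b']; in_txn=False
Op 4: BEGIN: in_txn=True, pending={}
Op 5: UPDATE a=12 (pending; pending now {a=12})
Op 6: ROLLBACK: discarded pending ['a']; in_txn=False
Op 7: UPDATE b=3 (auto-commit; committed b=3)
Op 8: UPDATE b=20 (auto-commit; committed b=20)
Op 9: UPDATE a=28 (auto-commit; committed a=28)
ROLLBACK at op 3 discards: ['b']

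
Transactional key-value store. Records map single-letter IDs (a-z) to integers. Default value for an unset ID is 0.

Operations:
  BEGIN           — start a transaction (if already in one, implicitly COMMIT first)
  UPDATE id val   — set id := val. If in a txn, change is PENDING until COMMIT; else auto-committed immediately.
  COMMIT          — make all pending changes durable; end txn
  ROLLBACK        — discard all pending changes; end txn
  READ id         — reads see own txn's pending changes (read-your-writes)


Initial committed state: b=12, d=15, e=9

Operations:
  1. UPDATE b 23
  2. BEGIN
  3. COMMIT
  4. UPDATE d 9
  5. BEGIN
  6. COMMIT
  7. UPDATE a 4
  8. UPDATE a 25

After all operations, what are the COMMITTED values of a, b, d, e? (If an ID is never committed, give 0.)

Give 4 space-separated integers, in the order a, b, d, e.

Initial committed: {b=12, d=15, e=9}
Op 1: UPDATE b=23 (auto-commit; committed b=23)
Op 2: BEGIN: in_txn=True, pending={}
Op 3: COMMIT: merged [] into committed; committed now {b=23, d=15, e=9}
Op 4: UPDATE d=9 (auto-commit; committed d=9)
Op 5: BEGIN: in_txn=True, pending={}
Op 6: COMMIT: merged [] into committed; committed now {b=23, d=9, e=9}
Op 7: UPDATE a=4 (auto-commit; committed a=4)
Op 8: UPDATE a=25 (auto-commit; committed a=25)
Final committed: {a=25, b=23, d=9, e=9}

Answer: 25 23 9 9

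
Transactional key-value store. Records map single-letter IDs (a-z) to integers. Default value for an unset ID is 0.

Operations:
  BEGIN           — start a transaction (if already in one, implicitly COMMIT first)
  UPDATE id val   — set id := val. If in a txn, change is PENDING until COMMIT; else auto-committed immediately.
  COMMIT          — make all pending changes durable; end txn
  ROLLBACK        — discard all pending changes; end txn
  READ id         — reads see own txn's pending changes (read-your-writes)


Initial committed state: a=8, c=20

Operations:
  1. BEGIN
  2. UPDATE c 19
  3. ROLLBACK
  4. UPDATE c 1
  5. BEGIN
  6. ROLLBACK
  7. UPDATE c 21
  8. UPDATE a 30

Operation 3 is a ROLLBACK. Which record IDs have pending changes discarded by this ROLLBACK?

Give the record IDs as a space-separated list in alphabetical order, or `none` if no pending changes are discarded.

Initial committed: {a=8, c=20}
Op 1: BEGIN: in_txn=True, pending={}
Op 2: UPDATE c=19 (pending; pending now {c=19})
Op 3: ROLLBACK: discarded pending ['c']; in_txn=False
Op 4: UPDATE c=1 (auto-commit; committed c=1)
Op 5: BEGIN: in_txn=True, pending={}
Op 6: ROLLBACK: discarded pending []; in_txn=False
Op 7: UPDATE c=21 (auto-commit; committed c=21)
Op 8: UPDATE a=30 (auto-commit; committed a=30)
ROLLBACK at op 3 discards: ['c']

Answer: c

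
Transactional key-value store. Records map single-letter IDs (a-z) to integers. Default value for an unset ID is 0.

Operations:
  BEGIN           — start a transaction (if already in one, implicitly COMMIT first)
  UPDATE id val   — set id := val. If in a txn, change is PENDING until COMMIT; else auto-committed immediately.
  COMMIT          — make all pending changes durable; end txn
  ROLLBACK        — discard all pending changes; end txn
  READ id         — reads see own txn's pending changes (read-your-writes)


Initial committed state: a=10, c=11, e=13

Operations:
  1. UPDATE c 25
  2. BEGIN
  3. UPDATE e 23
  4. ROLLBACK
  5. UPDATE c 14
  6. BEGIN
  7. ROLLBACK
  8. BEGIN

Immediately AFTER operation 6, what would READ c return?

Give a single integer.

Answer: 14

Derivation:
Initial committed: {a=10, c=11, e=13}
Op 1: UPDATE c=25 (auto-commit; committed c=25)
Op 2: BEGIN: in_txn=True, pending={}
Op 3: UPDATE e=23 (pending; pending now {e=23})
Op 4: ROLLBACK: discarded pending ['e']; in_txn=False
Op 5: UPDATE c=14 (auto-commit; committed c=14)
Op 6: BEGIN: in_txn=True, pending={}
After op 6: visible(c) = 14 (pending={}, committed={a=10, c=14, e=13})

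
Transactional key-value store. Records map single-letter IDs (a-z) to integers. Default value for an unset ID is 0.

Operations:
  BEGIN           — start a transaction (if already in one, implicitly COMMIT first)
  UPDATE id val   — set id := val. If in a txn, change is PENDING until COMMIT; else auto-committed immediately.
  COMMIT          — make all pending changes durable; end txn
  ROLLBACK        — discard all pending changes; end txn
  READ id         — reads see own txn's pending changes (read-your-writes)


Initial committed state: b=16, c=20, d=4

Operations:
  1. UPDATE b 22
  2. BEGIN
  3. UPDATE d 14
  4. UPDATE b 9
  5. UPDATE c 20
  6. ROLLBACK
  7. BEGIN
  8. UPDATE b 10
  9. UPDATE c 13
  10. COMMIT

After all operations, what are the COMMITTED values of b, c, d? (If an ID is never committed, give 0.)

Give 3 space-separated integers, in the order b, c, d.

Initial committed: {b=16, c=20, d=4}
Op 1: UPDATE b=22 (auto-commit; committed b=22)
Op 2: BEGIN: in_txn=True, pending={}
Op 3: UPDATE d=14 (pending; pending now {d=14})
Op 4: UPDATE b=9 (pending; pending now {b=9, d=14})
Op 5: UPDATE c=20 (pending; pending now {b=9, c=20, d=14})
Op 6: ROLLBACK: discarded pending ['b', 'c', 'd']; in_txn=False
Op 7: BEGIN: in_txn=True, pending={}
Op 8: UPDATE b=10 (pending; pending now {b=10})
Op 9: UPDATE c=13 (pending; pending now {b=10, c=13})
Op 10: COMMIT: merged ['b', 'c'] into committed; committed now {b=10, c=13, d=4}
Final committed: {b=10, c=13, d=4}

Answer: 10 13 4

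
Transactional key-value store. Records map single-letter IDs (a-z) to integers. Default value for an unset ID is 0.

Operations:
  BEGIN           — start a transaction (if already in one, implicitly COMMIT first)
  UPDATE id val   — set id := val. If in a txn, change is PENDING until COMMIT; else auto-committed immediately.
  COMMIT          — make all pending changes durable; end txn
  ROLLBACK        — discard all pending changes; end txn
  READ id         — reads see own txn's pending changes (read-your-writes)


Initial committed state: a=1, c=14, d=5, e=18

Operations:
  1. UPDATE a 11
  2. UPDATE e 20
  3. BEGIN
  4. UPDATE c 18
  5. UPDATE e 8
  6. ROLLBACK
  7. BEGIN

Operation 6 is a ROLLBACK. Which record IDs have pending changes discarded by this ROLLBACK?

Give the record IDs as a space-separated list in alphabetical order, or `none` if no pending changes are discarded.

Initial committed: {a=1, c=14, d=5, e=18}
Op 1: UPDATE a=11 (auto-commit; committed a=11)
Op 2: UPDATE e=20 (auto-commit; committed e=20)
Op 3: BEGIN: in_txn=True, pending={}
Op 4: UPDATE c=18 (pending; pending now {c=18})
Op 5: UPDATE e=8 (pending; pending now {c=18, e=8})
Op 6: ROLLBACK: discarded pending ['c', 'e']; in_txn=False
Op 7: BEGIN: in_txn=True, pending={}
ROLLBACK at op 6 discards: ['c', 'e']

Answer: c e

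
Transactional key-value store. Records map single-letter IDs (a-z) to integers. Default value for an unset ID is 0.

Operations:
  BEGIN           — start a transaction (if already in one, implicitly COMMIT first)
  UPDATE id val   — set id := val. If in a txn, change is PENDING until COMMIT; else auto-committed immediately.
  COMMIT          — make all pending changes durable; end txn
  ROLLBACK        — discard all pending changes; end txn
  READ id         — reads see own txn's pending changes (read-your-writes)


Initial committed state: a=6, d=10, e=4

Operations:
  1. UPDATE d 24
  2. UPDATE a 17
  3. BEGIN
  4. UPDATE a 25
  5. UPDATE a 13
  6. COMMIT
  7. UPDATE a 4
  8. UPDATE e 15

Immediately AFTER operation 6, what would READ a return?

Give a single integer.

Answer: 13

Derivation:
Initial committed: {a=6, d=10, e=4}
Op 1: UPDATE d=24 (auto-commit; committed d=24)
Op 2: UPDATE a=17 (auto-commit; committed a=17)
Op 3: BEGIN: in_txn=True, pending={}
Op 4: UPDATE a=25 (pending; pending now {a=25})
Op 5: UPDATE a=13 (pending; pending now {a=13})
Op 6: COMMIT: merged ['a'] into committed; committed now {a=13, d=24, e=4}
After op 6: visible(a) = 13 (pending={}, committed={a=13, d=24, e=4})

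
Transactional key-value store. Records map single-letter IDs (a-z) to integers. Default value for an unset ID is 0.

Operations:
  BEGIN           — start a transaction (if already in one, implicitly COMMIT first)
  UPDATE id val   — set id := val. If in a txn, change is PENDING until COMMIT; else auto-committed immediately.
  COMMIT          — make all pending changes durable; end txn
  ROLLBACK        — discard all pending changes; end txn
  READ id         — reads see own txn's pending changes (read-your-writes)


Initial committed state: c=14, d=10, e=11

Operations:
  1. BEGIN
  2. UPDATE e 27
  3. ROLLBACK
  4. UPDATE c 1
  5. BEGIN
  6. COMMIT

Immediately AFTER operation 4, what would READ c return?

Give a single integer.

Answer: 1

Derivation:
Initial committed: {c=14, d=10, e=11}
Op 1: BEGIN: in_txn=True, pending={}
Op 2: UPDATE e=27 (pending; pending now {e=27})
Op 3: ROLLBACK: discarded pending ['e']; in_txn=False
Op 4: UPDATE c=1 (auto-commit; committed c=1)
After op 4: visible(c) = 1 (pending={}, committed={c=1, d=10, e=11})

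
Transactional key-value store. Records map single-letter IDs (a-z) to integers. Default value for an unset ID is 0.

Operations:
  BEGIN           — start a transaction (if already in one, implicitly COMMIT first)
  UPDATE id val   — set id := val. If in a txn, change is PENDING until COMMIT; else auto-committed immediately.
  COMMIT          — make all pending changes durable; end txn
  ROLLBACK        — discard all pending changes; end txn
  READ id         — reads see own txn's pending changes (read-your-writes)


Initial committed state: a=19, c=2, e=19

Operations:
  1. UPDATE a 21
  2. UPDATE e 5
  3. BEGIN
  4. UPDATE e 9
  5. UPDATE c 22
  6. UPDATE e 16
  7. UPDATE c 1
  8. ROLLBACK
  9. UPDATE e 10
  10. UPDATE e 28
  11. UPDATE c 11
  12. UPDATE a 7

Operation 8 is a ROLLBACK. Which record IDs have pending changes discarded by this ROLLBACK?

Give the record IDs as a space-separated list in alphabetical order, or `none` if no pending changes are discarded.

Initial committed: {a=19, c=2, e=19}
Op 1: UPDATE a=21 (auto-commit; committed a=21)
Op 2: UPDATE e=5 (auto-commit; committed e=5)
Op 3: BEGIN: in_txn=True, pending={}
Op 4: UPDATE e=9 (pending; pending now {e=9})
Op 5: UPDATE c=22 (pending; pending now {c=22, e=9})
Op 6: UPDATE e=16 (pending; pending now {c=22, e=16})
Op 7: UPDATE c=1 (pending; pending now {c=1, e=16})
Op 8: ROLLBACK: discarded pending ['c', 'e']; in_txn=False
Op 9: UPDATE e=10 (auto-commit; committed e=10)
Op 10: UPDATE e=28 (auto-commit; committed e=28)
Op 11: UPDATE c=11 (auto-commit; committed c=11)
Op 12: UPDATE a=7 (auto-commit; committed a=7)
ROLLBACK at op 8 discards: ['c', 'e']

Answer: c e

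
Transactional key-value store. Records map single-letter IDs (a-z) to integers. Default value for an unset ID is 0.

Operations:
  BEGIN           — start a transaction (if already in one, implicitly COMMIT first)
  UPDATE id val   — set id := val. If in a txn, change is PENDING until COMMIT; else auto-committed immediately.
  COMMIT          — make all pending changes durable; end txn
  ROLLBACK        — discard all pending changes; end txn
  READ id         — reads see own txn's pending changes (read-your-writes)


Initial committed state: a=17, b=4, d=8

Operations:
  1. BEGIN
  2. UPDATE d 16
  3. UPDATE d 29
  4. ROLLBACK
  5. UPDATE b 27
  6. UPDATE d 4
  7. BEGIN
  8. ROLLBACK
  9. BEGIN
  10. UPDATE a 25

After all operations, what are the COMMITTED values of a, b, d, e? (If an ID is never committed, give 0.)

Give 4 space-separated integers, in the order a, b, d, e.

Answer: 17 27 4 0

Derivation:
Initial committed: {a=17, b=4, d=8}
Op 1: BEGIN: in_txn=True, pending={}
Op 2: UPDATE d=16 (pending; pending now {d=16})
Op 3: UPDATE d=29 (pending; pending now {d=29})
Op 4: ROLLBACK: discarded pending ['d']; in_txn=False
Op 5: UPDATE b=27 (auto-commit; committed b=27)
Op 6: UPDATE d=4 (auto-commit; committed d=4)
Op 7: BEGIN: in_txn=True, pending={}
Op 8: ROLLBACK: discarded pending []; in_txn=False
Op 9: BEGIN: in_txn=True, pending={}
Op 10: UPDATE a=25 (pending; pending now {a=25})
Final committed: {a=17, b=27, d=4}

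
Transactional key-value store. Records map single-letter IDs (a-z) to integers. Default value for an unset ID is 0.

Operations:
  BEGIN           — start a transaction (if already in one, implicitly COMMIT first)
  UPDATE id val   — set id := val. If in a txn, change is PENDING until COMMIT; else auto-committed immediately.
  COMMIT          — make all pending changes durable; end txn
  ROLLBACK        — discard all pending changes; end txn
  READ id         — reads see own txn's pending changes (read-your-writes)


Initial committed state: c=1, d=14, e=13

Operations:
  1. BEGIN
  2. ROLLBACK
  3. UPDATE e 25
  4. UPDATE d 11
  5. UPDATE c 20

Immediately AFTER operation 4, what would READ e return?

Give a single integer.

Initial committed: {c=1, d=14, e=13}
Op 1: BEGIN: in_txn=True, pending={}
Op 2: ROLLBACK: discarded pending []; in_txn=False
Op 3: UPDATE e=25 (auto-commit; committed e=25)
Op 4: UPDATE d=11 (auto-commit; committed d=11)
After op 4: visible(e) = 25 (pending={}, committed={c=1, d=11, e=25})

Answer: 25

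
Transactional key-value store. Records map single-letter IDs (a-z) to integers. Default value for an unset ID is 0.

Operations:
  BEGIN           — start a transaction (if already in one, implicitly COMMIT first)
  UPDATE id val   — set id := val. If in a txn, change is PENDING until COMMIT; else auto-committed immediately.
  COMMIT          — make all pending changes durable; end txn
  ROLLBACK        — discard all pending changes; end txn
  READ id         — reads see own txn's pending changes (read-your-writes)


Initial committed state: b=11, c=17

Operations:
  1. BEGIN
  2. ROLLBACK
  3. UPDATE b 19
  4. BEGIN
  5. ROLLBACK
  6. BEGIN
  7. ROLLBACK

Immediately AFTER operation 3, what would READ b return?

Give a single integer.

Initial committed: {b=11, c=17}
Op 1: BEGIN: in_txn=True, pending={}
Op 2: ROLLBACK: discarded pending []; in_txn=False
Op 3: UPDATE b=19 (auto-commit; committed b=19)
After op 3: visible(b) = 19 (pending={}, committed={b=19, c=17})

Answer: 19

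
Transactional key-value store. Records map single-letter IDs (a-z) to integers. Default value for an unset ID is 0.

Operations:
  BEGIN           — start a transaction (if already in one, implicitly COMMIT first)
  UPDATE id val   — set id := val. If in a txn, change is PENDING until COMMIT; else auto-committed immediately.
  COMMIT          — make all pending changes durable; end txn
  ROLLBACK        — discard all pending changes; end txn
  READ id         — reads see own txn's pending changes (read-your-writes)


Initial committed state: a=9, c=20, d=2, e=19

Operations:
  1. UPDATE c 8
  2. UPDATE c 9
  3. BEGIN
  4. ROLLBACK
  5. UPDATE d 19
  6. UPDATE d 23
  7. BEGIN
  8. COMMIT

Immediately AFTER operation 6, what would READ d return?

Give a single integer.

Answer: 23

Derivation:
Initial committed: {a=9, c=20, d=2, e=19}
Op 1: UPDATE c=8 (auto-commit; committed c=8)
Op 2: UPDATE c=9 (auto-commit; committed c=9)
Op 3: BEGIN: in_txn=True, pending={}
Op 4: ROLLBACK: discarded pending []; in_txn=False
Op 5: UPDATE d=19 (auto-commit; committed d=19)
Op 6: UPDATE d=23 (auto-commit; committed d=23)
After op 6: visible(d) = 23 (pending={}, committed={a=9, c=9, d=23, e=19})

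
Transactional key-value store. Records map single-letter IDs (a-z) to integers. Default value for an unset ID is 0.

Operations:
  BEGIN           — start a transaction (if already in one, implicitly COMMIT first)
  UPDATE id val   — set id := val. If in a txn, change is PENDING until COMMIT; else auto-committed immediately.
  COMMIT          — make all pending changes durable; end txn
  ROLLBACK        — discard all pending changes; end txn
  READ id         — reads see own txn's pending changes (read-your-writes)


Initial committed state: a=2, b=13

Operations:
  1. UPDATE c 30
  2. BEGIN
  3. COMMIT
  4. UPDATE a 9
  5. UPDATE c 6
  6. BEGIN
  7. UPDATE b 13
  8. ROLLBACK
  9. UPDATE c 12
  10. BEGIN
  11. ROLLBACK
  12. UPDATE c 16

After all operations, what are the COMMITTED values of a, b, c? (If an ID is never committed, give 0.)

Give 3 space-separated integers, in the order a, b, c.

Initial committed: {a=2, b=13}
Op 1: UPDATE c=30 (auto-commit; committed c=30)
Op 2: BEGIN: in_txn=True, pending={}
Op 3: COMMIT: merged [] into committed; committed now {a=2, b=13, c=30}
Op 4: UPDATE a=9 (auto-commit; committed a=9)
Op 5: UPDATE c=6 (auto-commit; committed c=6)
Op 6: BEGIN: in_txn=True, pending={}
Op 7: UPDATE b=13 (pending; pending now {b=13})
Op 8: ROLLBACK: discarded pending ['b']; in_txn=False
Op 9: UPDATE c=12 (auto-commit; committed c=12)
Op 10: BEGIN: in_txn=True, pending={}
Op 11: ROLLBACK: discarded pending []; in_txn=False
Op 12: UPDATE c=16 (auto-commit; committed c=16)
Final committed: {a=9, b=13, c=16}

Answer: 9 13 16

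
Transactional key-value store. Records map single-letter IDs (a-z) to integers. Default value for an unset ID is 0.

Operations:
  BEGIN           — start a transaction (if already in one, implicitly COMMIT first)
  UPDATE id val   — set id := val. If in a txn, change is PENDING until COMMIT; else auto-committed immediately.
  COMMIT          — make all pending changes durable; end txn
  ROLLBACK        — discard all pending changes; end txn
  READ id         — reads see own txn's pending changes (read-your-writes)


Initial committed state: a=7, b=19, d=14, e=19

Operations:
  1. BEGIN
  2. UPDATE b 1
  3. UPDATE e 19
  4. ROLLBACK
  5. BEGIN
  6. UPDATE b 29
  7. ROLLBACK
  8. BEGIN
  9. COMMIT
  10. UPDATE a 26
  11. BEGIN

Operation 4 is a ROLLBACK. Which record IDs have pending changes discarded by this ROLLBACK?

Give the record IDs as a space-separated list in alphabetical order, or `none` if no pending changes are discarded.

Initial committed: {a=7, b=19, d=14, e=19}
Op 1: BEGIN: in_txn=True, pending={}
Op 2: UPDATE b=1 (pending; pending now {b=1})
Op 3: UPDATE e=19 (pending; pending now {b=1, e=19})
Op 4: ROLLBACK: discarded pending ['b', 'e']; in_txn=False
Op 5: BEGIN: in_txn=True, pending={}
Op 6: UPDATE b=29 (pending; pending now {b=29})
Op 7: ROLLBACK: discarded pending ['b']; in_txn=False
Op 8: BEGIN: in_txn=True, pending={}
Op 9: COMMIT: merged [] into committed; committed now {a=7, b=19, d=14, e=19}
Op 10: UPDATE a=26 (auto-commit; committed a=26)
Op 11: BEGIN: in_txn=True, pending={}
ROLLBACK at op 4 discards: ['b', 'e']

Answer: b e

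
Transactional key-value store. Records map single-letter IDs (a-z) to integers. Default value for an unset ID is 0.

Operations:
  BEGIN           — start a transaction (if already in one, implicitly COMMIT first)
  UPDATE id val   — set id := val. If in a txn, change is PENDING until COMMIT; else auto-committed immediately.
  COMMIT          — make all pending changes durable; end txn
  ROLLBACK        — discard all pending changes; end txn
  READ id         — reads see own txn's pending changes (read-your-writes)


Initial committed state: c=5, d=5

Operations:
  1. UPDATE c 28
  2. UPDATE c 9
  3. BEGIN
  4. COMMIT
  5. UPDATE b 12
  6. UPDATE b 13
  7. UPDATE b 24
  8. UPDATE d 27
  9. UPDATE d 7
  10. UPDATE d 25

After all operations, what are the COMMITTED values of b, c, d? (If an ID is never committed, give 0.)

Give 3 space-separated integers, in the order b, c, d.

Initial committed: {c=5, d=5}
Op 1: UPDATE c=28 (auto-commit; committed c=28)
Op 2: UPDATE c=9 (auto-commit; committed c=9)
Op 3: BEGIN: in_txn=True, pending={}
Op 4: COMMIT: merged [] into committed; committed now {c=9, d=5}
Op 5: UPDATE b=12 (auto-commit; committed b=12)
Op 6: UPDATE b=13 (auto-commit; committed b=13)
Op 7: UPDATE b=24 (auto-commit; committed b=24)
Op 8: UPDATE d=27 (auto-commit; committed d=27)
Op 9: UPDATE d=7 (auto-commit; committed d=7)
Op 10: UPDATE d=25 (auto-commit; committed d=25)
Final committed: {b=24, c=9, d=25}

Answer: 24 9 25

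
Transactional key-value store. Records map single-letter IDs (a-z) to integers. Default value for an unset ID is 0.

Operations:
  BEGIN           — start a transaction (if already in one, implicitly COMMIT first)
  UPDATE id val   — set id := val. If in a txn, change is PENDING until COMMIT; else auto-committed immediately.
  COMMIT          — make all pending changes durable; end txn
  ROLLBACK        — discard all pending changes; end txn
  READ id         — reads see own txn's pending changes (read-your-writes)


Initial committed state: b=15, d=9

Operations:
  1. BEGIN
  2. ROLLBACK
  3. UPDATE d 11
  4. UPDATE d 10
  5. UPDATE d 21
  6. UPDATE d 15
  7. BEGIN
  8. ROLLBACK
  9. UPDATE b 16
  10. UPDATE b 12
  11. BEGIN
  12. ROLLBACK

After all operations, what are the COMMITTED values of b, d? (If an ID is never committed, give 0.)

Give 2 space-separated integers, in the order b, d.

Initial committed: {b=15, d=9}
Op 1: BEGIN: in_txn=True, pending={}
Op 2: ROLLBACK: discarded pending []; in_txn=False
Op 3: UPDATE d=11 (auto-commit; committed d=11)
Op 4: UPDATE d=10 (auto-commit; committed d=10)
Op 5: UPDATE d=21 (auto-commit; committed d=21)
Op 6: UPDATE d=15 (auto-commit; committed d=15)
Op 7: BEGIN: in_txn=True, pending={}
Op 8: ROLLBACK: discarded pending []; in_txn=False
Op 9: UPDATE b=16 (auto-commit; committed b=16)
Op 10: UPDATE b=12 (auto-commit; committed b=12)
Op 11: BEGIN: in_txn=True, pending={}
Op 12: ROLLBACK: discarded pending []; in_txn=False
Final committed: {b=12, d=15}

Answer: 12 15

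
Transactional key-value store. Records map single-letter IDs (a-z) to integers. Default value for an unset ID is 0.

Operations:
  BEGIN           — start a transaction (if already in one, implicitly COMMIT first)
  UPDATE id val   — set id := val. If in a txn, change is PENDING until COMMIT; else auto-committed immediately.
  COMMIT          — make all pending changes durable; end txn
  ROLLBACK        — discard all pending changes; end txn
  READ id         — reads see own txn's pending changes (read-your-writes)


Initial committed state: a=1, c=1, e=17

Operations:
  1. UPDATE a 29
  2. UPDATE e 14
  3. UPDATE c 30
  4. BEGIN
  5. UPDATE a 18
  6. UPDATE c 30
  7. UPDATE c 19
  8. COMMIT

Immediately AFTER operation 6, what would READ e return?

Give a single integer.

Initial committed: {a=1, c=1, e=17}
Op 1: UPDATE a=29 (auto-commit; committed a=29)
Op 2: UPDATE e=14 (auto-commit; committed e=14)
Op 3: UPDATE c=30 (auto-commit; committed c=30)
Op 4: BEGIN: in_txn=True, pending={}
Op 5: UPDATE a=18 (pending; pending now {a=18})
Op 6: UPDATE c=30 (pending; pending now {a=18, c=30})
After op 6: visible(e) = 14 (pending={a=18, c=30}, committed={a=29, c=30, e=14})

Answer: 14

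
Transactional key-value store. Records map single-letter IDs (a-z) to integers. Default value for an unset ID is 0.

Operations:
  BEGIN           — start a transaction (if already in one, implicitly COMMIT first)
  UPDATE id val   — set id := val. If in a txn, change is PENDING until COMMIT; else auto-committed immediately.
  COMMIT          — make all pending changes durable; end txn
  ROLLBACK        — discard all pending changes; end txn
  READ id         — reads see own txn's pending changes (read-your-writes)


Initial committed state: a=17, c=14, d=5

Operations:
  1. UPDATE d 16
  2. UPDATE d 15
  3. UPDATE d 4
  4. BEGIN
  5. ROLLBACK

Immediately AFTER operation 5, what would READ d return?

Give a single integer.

Initial committed: {a=17, c=14, d=5}
Op 1: UPDATE d=16 (auto-commit; committed d=16)
Op 2: UPDATE d=15 (auto-commit; committed d=15)
Op 3: UPDATE d=4 (auto-commit; committed d=4)
Op 4: BEGIN: in_txn=True, pending={}
Op 5: ROLLBACK: discarded pending []; in_txn=False
After op 5: visible(d) = 4 (pending={}, committed={a=17, c=14, d=4})

Answer: 4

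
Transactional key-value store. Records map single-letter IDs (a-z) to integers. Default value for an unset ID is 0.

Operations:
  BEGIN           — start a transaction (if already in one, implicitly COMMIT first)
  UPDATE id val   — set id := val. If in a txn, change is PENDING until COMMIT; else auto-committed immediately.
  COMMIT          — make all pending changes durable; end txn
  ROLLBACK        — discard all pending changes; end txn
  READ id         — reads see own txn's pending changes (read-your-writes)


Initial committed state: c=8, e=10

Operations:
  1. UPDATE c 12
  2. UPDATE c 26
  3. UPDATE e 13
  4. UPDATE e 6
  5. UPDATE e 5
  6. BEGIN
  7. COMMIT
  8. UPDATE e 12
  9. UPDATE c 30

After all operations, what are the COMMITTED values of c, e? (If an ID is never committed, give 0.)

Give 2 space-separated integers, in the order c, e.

Answer: 30 12

Derivation:
Initial committed: {c=8, e=10}
Op 1: UPDATE c=12 (auto-commit; committed c=12)
Op 2: UPDATE c=26 (auto-commit; committed c=26)
Op 3: UPDATE e=13 (auto-commit; committed e=13)
Op 4: UPDATE e=6 (auto-commit; committed e=6)
Op 5: UPDATE e=5 (auto-commit; committed e=5)
Op 6: BEGIN: in_txn=True, pending={}
Op 7: COMMIT: merged [] into committed; committed now {c=26, e=5}
Op 8: UPDATE e=12 (auto-commit; committed e=12)
Op 9: UPDATE c=30 (auto-commit; committed c=30)
Final committed: {c=30, e=12}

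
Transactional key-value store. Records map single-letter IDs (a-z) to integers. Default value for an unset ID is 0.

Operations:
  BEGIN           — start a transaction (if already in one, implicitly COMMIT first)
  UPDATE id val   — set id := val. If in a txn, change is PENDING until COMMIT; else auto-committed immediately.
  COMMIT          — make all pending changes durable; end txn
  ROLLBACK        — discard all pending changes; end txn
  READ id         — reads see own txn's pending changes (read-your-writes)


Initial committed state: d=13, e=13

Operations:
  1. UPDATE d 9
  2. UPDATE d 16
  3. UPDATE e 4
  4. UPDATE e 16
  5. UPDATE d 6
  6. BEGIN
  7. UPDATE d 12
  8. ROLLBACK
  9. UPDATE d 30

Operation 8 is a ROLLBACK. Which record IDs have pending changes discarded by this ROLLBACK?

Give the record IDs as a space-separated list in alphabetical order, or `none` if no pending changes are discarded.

Initial committed: {d=13, e=13}
Op 1: UPDATE d=9 (auto-commit; committed d=9)
Op 2: UPDATE d=16 (auto-commit; committed d=16)
Op 3: UPDATE e=4 (auto-commit; committed e=4)
Op 4: UPDATE e=16 (auto-commit; committed e=16)
Op 5: UPDATE d=6 (auto-commit; committed d=6)
Op 6: BEGIN: in_txn=True, pending={}
Op 7: UPDATE d=12 (pending; pending now {d=12})
Op 8: ROLLBACK: discarded pending ['d']; in_txn=False
Op 9: UPDATE d=30 (auto-commit; committed d=30)
ROLLBACK at op 8 discards: ['d']

Answer: d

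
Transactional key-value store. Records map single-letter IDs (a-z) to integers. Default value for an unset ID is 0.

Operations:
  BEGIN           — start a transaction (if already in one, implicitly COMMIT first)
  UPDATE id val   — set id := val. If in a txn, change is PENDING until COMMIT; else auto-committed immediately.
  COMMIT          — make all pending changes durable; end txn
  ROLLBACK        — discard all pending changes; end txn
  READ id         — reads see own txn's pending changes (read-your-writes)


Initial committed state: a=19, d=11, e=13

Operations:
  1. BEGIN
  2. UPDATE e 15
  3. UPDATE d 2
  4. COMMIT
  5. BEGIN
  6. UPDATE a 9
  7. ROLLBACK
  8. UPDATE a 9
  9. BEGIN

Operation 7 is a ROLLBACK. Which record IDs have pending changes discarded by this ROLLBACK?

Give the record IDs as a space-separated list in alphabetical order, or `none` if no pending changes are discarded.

Initial committed: {a=19, d=11, e=13}
Op 1: BEGIN: in_txn=True, pending={}
Op 2: UPDATE e=15 (pending; pending now {e=15})
Op 3: UPDATE d=2 (pending; pending now {d=2, e=15})
Op 4: COMMIT: merged ['d', 'e'] into committed; committed now {a=19, d=2, e=15}
Op 5: BEGIN: in_txn=True, pending={}
Op 6: UPDATE a=9 (pending; pending now {a=9})
Op 7: ROLLBACK: discarded pending ['a']; in_txn=False
Op 8: UPDATE a=9 (auto-commit; committed a=9)
Op 9: BEGIN: in_txn=True, pending={}
ROLLBACK at op 7 discards: ['a']

Answer: a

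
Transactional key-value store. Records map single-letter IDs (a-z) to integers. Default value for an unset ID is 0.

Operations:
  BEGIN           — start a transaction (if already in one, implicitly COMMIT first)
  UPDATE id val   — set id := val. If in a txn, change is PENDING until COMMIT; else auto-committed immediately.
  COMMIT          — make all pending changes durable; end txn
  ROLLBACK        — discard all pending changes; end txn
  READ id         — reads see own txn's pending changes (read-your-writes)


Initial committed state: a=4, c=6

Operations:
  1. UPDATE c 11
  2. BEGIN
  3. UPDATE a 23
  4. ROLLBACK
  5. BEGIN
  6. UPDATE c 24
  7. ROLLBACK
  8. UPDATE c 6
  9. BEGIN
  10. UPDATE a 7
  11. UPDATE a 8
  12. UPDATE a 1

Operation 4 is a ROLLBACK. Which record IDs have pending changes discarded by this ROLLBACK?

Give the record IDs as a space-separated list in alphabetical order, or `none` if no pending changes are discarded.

Answer: a

Derivation:
Initial committed: {a=4, c=6}
Op 1: UPDATE c=11 (auto-commit; committed c=11)
Op 2: BEGIN: in_txn=True, pending={}
Op 3: UPDATE a=23 (pending; pending now {a=23})
Op 4: ROLLBACK: discarded pending ['a']; in_txn=False
Op 5: BEGIN: in_txn=True, pending={}
Op 6: UPDATE c=24 (pending; pending now {c=24})
Op 7: ROLLBACK: discarded pending ['c']; in_txn=False
Op 8: UPDATE c=6 (auto-commit; committed c=6)
Op 9: BEGIN: in_txn=True, pending={}
Op 10: UPDATE a=7 (pending; pending now {a=7})
Op 11: UPDATE a=8 (pending; pending now {a=8})
Op 12: UPDATE a=1 (pending; pending now {a=1})
ROLLBACK at op 4 discards: ['a']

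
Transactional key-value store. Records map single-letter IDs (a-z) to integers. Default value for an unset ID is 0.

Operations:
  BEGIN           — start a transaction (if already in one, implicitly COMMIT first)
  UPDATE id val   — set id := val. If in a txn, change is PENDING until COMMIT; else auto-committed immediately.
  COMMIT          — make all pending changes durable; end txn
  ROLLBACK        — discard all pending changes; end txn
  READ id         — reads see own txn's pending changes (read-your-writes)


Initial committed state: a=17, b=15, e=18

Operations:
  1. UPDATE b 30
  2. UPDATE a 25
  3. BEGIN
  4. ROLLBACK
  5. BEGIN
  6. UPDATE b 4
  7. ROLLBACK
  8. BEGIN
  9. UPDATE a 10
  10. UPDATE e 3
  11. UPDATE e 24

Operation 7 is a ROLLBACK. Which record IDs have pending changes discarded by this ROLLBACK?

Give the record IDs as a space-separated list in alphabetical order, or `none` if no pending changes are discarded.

Answer: b

Derivation:
Initial committed: {a=17, b=15, e=18}
Op 1: UPDATE b=30 (auto-commit; committed b=30)
Op 2: UPDATE a=25 (auto-commit; committed a=25)
Op 3: BEGIN: in_txn=True, pending={}
Op 4: ROLLBACK: discarded pending []; in_txn=False
Op 5: BEGIN: in_txn=True, pending={}
Op 6: UPDATE b=4 (pending; pending now {b=4})
Op 7: ROLLBACK: discarded pending ['b']; in_txn=False
Op 8: BEGIN: in_txn=True, pending={}
Op 9: UPDATE a=10 (pending; pending now {a=10})
Op 10: UPDATE e=3 (pending; pending now {a=10, e=3})
Op 11: UPDATE e=24 (pending; pending now {a=10, e=24})
ROLLBACK at op 7 discards: ['b']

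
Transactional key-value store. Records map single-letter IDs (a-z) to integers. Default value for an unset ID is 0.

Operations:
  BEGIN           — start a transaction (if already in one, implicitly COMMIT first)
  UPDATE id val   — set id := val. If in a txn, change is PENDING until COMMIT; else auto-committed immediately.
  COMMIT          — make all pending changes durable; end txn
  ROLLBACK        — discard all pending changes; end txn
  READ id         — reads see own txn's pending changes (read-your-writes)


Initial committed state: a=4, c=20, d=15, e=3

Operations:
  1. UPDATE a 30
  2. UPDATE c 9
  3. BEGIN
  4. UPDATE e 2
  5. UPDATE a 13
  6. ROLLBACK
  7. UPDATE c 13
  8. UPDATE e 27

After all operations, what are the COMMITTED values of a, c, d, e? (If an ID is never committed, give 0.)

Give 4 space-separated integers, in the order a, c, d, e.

Answer: 30 13 15 27

Derivation:
Initial committed: {a=4, c=20, d=15, e=3}
Op 1: UPDATE a=30 (auto-commit; committed a=30)
Op 2: UPDATE c=9 (auto-commit; committed c=9)
Op 3: BEGIN: in_txn=True, pending={}
Op 4: UPDATE e=2 (pending; pending now {e=2})
Op 5: UPDATE a=13 (pending; pending now {a=13, e=2})
Op 6: ROLLBACK: discarded pending ['a', 'e']; in_txn=False
Op 7: UPDATE c=13 (auto-commit; committed c=13)
Op 8: UPDATE e=27 (auto-commit; committed e=27)
Final committed: {a=30, c=13, d=15, e=27}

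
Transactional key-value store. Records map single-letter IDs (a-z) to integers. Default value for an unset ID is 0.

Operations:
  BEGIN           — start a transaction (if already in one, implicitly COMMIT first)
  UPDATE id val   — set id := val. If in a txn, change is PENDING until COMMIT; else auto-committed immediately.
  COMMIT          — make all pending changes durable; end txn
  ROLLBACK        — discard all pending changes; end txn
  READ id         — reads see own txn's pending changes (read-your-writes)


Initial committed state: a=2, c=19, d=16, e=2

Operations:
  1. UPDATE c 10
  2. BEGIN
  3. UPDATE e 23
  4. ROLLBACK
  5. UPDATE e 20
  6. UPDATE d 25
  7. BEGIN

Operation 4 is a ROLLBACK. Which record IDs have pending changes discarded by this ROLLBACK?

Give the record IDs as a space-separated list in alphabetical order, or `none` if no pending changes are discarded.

Initial committed: {a=2, c=19, d=16, e=2}
Op 1: UPDATE c=10 (auto-commit; committed c=10)
Op 2: BEGIN: in_txn=True, pending={}
Op 3: UPDATE e=23 (pending; pending now {e=23})
Op 4: ROLLBACK: discarded pending ['e']; in_txn=False
Op 5: UPDATE e=20 (auto-commit; committed e=20)
Op 6: UPDATE d=25 (auto-commit; committed d=25)
Op 7: BEGIN: in_txn=True, pending={}
ROLLBACK at op 4 discards: ['e']

Answer: e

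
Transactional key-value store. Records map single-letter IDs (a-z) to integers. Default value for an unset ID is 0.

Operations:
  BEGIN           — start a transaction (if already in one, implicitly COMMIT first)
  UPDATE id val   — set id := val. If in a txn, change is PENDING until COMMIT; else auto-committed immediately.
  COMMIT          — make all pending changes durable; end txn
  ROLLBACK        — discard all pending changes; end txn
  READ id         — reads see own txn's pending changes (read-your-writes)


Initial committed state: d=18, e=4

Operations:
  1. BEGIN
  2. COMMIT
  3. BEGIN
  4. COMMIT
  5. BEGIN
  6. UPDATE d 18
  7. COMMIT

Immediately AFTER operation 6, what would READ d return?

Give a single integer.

Answer: 18

Derivation:
Initial committed: {d=18, e=4}
Op 1: BEGIN: in_txn=True, pending={}
Op 2: COMMIT: merged [] into committed; committed now {d=18, e=4}
Op 3: BEGIN: in_txn=True, pending={}
Op 4: COMMIT: merged [] into committed; committed now {d=18, e=4}
Op 5: BEGIN: in_txn=True, pending={}
Op 6: UPDATE d=18 (pending; pending now {d=18})
After op 6: visible(d) = 18 (pending={d=18}, committed={d=18, e=4})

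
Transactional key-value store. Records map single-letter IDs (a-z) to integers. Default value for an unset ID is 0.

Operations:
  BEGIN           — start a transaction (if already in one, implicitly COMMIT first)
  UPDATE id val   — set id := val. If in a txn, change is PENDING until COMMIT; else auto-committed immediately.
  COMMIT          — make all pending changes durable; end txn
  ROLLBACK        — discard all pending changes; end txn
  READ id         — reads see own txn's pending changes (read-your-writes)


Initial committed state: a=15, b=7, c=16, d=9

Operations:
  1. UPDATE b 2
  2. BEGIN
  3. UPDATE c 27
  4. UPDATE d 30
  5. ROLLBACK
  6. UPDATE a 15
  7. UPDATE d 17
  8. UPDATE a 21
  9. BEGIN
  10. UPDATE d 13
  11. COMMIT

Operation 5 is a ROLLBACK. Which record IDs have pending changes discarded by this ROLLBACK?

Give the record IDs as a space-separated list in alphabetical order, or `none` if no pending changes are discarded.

Answer: c d

Derivation:
Initial committed: {a=15, b=7, c=16, d=9}
Op 1: UPDATE b=2 (auto-commit; committed b=2)
Op 2: BEGIN: in_txn=True, pending={}
Op 3: UPDATE c=27 (pending; pending now {c=27})
Op 4: UPDATE d=30 (pending; pending now {c=27, d=30})
Op 5: ROLLBACK: discarded pending ['c', 'd']; in_txn=False
Op 6: UPDATE a=15 (auto-commit; committed a=15)
Op 7: UPDATE d=17 (auto-commit; committed d=17)
Op 8: UPDATE a=21 (auto-commit; committed a=21)
Op 9: BEGIN: in_txn=True, pending={}
Op 10: UPDATE d=13 (pending; pending now {d=13})
Op 11: COMMIT: merged ['d'] into committed; committed now {a=21, b=2, c=16, d=13}
ROLLBACK at op 5 discards: ['c', 'd']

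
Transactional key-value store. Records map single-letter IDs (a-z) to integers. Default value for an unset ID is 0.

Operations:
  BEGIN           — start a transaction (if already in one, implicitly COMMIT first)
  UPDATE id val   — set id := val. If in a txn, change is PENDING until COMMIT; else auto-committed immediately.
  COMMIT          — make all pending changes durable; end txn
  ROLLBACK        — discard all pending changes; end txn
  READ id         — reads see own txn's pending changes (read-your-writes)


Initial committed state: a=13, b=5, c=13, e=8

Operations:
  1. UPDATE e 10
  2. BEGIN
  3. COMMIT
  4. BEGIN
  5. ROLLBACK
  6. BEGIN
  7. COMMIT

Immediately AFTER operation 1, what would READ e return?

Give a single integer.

Initial committed: {a=13, b=5, c=13, e=8}
Op 1: UPDATE e=10 (auto-commit; committed e=10)
After op 1: visible(e) = 10 (pending={}, committed={a=13, b=5, c=13, e=10})

Answer: 10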